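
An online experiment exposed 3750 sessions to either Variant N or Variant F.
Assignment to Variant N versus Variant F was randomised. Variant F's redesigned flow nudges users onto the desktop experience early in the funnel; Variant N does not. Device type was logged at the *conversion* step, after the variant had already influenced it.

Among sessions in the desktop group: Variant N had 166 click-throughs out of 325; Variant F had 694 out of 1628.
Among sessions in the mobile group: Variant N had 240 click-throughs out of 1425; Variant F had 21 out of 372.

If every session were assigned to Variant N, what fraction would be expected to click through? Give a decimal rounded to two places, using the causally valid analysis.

0.23

Variant N is higher inside every device type stratum but Variant F is higher in aggregate. Whether to stratify depends on how device type relates to the variant.
The distribution of device type is itself part of what the variant does — it is an intermediate outcome. Holding it fixed would remove that part of the effect; the total effect is the pooled difference.
So P(outcome | do(Variant N)) is just the pooled rate for Variant N: 406/1750 = 0.232.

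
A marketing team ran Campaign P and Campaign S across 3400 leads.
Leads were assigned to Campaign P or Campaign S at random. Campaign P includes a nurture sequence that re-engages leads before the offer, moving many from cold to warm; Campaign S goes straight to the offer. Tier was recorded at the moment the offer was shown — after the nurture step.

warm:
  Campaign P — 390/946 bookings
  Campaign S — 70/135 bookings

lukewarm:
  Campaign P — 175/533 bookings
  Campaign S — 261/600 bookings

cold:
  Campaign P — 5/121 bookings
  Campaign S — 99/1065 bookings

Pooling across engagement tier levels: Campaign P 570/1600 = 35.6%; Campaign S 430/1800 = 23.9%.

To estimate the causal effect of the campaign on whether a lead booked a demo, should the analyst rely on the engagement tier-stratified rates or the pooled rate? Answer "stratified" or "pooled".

The engagement tier-specific comparison favours Campaign S throughout, but the pooled figures favour Campaign P. The question is whether to condition on engagement tier.
The distribution of engagement tier is itself part of what the campaign does — it is an intermediate outcome. Holding it fixed would remove that part of the effect; the total effect is the pooled difference.
Pooled: Campaign P 35.6% vs Campaign S 23.9%; Campaign P is higher overall.

pooled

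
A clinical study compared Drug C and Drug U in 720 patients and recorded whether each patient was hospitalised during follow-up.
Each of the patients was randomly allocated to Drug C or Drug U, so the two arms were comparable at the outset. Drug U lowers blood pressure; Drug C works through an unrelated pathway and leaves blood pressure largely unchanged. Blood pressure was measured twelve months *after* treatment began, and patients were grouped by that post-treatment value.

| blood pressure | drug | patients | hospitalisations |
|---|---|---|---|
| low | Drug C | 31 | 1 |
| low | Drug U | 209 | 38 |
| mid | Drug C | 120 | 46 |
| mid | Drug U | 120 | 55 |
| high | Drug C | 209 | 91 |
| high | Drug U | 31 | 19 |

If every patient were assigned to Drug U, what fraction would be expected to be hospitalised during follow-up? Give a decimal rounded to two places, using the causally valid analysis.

Within every blood pressure level Drug C has the lower rate, yet pooled Drug U does — Simpson's reversal.
Because the drug influences blood pressure, blood pressure is a post-treatment mediator, not a confounder. Stratifying on it would bias the estimate; the causal effect is the crude pooled difference.
So P(outcome | do(Drug U)) is just the pooled rate for Drug U: 112/360 = 0.311.

0.31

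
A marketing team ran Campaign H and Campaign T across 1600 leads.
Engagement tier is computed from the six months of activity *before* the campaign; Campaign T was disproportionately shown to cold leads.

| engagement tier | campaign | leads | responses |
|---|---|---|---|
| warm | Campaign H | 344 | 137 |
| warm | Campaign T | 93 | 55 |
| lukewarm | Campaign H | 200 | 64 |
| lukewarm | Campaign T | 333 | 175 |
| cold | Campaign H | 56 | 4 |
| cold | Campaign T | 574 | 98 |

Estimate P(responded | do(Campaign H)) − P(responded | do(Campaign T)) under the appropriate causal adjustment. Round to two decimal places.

The stratified and pooled comparisons disagree (Campaign T wins within each engagement tier; Campaign H wins overall), so the answer turns on the causal role of engagement tier.
The imbalance in engagement tier arose from how leads were allocated, not from anything the campaign did; and engagement tier independently affects the outcome. The pooled gap is confounded — condition on engagement tier.
Adjusting over the population distribution of engagement tier: 0.273·(0.398−0.591) + 0.333·(0.320−0.526) + 0.394·(0.071−0.171) = -0.160.

-0.16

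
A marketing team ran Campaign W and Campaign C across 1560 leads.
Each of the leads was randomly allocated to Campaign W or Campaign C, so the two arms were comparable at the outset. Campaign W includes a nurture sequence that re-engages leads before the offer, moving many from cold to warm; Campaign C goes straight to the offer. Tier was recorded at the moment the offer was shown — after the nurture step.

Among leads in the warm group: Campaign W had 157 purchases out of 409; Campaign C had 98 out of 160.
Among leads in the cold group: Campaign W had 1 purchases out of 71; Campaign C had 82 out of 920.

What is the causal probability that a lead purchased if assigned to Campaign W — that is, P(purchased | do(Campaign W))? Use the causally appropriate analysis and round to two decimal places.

The engagement tier-specific comparison favours Campaign C throughout, but the pooled figures favour Campaign W. The question is whether to condition on engagement tier.
Engagement tier is downstream of the campaign. One should not condition on a consequence of treatment, so the overall rates are the right comparison.
So P(outcome | do(Campaign W)) is just the pooled rate for Campaign W: 158/480 = 0.329.

0.33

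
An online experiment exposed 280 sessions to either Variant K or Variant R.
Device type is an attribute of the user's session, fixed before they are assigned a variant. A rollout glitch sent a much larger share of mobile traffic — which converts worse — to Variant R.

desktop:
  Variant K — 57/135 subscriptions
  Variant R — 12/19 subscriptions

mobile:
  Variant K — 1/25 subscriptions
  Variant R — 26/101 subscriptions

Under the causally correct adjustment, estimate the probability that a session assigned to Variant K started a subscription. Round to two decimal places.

0.25

Device type is set before the variant has any effect — it is not caused by the variant — and it independently drives the outcome. That makes it a confounder, so the causal comparison is within device type levels.
Standardising Variant K to the population device type mix: 0.550·57/135 + 0.450·1/25 = 0.250.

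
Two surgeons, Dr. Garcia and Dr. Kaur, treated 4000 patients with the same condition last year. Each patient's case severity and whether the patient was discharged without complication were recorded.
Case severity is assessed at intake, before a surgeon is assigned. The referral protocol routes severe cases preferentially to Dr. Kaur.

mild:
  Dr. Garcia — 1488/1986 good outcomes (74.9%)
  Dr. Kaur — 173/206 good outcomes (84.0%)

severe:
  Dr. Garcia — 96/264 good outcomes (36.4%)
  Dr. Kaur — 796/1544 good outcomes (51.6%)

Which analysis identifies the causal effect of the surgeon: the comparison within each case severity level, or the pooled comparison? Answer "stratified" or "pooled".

Case severity differs across surgeons for reasons unrelated to any effect of the surgeon itself, and it separately predicts the outcome — a classic confounder. We must compare within case severity levels.
Within each level — mild: 74.9% vs 84.0%; severe: 36.4% vs 51.6% — Dr. Kaur is higher every time.

stratified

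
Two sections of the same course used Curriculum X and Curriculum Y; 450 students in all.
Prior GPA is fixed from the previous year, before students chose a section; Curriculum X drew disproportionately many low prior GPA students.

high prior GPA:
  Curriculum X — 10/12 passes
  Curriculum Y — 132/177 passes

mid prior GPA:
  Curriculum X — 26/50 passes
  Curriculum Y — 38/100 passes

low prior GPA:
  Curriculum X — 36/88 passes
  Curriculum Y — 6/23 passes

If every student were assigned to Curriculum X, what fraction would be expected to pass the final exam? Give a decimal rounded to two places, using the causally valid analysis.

0.62

Here prior GPA band is a common cause — it drives both which teaching method a case falls under and the outcome. The crude comparison mixes populations; the stratum-specific rates are the causally relevant ones.
Standardising Curriculum X to the population prior GPA band mix: 0.420·10/12 + 0.333·26/50 + 0.247·36/88 = 0.624.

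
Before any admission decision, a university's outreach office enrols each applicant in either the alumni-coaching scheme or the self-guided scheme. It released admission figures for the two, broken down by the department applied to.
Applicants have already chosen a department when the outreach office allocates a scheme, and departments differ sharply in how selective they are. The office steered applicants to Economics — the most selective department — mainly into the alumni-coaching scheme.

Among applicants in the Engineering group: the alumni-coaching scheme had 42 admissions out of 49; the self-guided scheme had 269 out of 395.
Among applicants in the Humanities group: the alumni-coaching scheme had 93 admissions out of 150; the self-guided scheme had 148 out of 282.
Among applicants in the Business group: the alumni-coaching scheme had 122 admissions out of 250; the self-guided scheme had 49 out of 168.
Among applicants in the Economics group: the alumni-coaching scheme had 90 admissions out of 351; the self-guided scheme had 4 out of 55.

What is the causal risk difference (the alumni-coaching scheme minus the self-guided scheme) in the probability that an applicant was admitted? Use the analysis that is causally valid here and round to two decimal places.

Since department is a pre-existing factor (not a product of the outreach scheme) and it affects the outcome on its own, it is a confounder. The stratified rates, not the pooled rate, identify the causal effect.
Adjusting over the population distribution of department: 0.261·(0.857−0.681) + 0.254·(0.620−0.525) + 0.246·(0.488−0.292) + 0.239·(0.256−0.073) = +0.162.

+0.16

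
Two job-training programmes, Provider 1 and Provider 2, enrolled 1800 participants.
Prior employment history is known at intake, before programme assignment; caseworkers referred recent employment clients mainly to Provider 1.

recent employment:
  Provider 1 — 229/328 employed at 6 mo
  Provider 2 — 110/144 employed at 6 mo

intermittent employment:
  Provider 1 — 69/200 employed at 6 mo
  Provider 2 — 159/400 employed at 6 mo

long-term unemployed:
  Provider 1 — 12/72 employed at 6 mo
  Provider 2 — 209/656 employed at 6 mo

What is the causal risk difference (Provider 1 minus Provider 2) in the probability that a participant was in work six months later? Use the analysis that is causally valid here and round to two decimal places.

The stratified and pooled comparisons disagree (Provider 2 wins within each prior employment history; Provider 1 wins overall), so the answer turns on the causal role of prior employment history.
Prior employment history is set before the programme has any effect — it is not caused by the programme — and it independently drives the outcome. That makes it a confounder, so the causal comparison is within prior employment history levels.
Adjusting over the population distribution of prior employment history: 0.262·(0.698−0.764) + 0.333·(0.345−0.398) + 0.404·(0.167−0.319) = -0.096.

-0.10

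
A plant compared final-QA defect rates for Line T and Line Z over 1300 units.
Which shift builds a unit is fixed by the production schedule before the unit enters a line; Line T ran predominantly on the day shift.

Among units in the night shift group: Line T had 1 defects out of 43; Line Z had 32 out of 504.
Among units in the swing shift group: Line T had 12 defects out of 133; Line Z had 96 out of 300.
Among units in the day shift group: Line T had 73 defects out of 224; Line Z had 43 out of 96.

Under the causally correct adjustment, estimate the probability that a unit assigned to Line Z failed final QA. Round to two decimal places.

The shift-specific comparison favours Line T throughout, but the pooled figures favour Line Z. The question is whether to condition on shift.
Here shift is a common cause — it drives both which line a case falls under and the outcome. The crude comparison mixes populations; the stratum-specific rates are the causally relevant ones.
Standardising Line Z to the population shift mix: 0.421·32/504 + 0.333·96/300 + 0.246·43/96 = 0.244.

0.24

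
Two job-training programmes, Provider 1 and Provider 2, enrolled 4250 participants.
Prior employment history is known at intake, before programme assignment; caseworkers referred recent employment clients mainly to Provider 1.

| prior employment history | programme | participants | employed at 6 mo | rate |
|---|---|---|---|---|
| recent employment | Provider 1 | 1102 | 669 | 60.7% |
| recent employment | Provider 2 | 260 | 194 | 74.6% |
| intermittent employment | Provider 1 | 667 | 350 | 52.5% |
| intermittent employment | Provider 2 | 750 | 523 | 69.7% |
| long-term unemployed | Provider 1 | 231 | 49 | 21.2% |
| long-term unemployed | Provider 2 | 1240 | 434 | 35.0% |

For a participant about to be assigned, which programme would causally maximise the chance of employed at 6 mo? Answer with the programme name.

Provider 2

Provider 2 is higher inside every prior employment history stratum but Provider 1 is higher in aggregate. Whether to stratify depends on how prior employment history relates to the programme.
Prior employment history is set before the programme has any effect — it is not caused by the programme — and it independently drives the outcome. That makes it a confounder, so the causal comparison is within prior employment history levels.
Within each level — recent employment: 60.7% vs 74.6%; intermittent employment: 52.5% vs 69.7%; long-term unemployed: 21.2% vs 35.0% — Provider 2 is higher every time.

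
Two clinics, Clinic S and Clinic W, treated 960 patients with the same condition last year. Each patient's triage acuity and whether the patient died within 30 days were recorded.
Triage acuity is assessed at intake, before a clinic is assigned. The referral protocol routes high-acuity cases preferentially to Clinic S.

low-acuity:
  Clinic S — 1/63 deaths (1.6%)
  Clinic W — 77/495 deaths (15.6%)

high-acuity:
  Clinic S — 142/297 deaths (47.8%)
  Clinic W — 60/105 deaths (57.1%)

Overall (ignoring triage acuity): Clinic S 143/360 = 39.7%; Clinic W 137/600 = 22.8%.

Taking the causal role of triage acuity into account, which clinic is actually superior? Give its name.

Within every triage acuity level Clinic S has the lower rate, yet pooled Clinic W does — Simpson's reversal.
The imbalance in triage acuity arose from how patients were allocated, not from anything the clinic did; and triage acuity independently affects the outcome. The pooled gap is confounded — condition on triage acuity.
Within each level — low-acuity: 1.6% vs 15.6%; high-acuity: 47.8% vs 57.1% — Clinic S is lower every time.

Clinic S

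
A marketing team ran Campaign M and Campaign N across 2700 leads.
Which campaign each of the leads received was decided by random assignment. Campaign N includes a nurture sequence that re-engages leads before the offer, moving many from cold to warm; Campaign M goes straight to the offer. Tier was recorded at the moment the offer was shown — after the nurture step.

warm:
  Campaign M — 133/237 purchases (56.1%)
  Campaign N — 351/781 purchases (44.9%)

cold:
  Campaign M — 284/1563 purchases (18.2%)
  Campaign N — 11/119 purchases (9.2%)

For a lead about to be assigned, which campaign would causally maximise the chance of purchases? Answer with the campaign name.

Within every engagement tier level Campaign M has the higher rate, yet pooled Campaign N does — Simpson's reversal.
Engagement tier is downstream of the campaign. One should not condition on a consequence of treatment, so the overall rates are the right comparison.
Pooled: Campaign M 23.2% vs Campaign N 40.2%; Campaign N is higher overall.

Campaign N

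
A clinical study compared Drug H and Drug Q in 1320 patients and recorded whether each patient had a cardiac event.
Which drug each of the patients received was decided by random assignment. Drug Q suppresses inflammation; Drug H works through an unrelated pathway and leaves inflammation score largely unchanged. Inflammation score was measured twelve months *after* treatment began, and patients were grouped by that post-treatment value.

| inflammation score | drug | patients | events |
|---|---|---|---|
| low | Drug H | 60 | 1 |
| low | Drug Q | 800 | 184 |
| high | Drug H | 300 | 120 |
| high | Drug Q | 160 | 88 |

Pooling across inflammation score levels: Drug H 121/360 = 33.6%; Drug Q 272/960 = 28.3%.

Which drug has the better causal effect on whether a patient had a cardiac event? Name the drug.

Drug Q

The stratified and pooled comparisons disagree (Drug H wins within each inflammation score; Drug Q wins overall), so the answer turns on the causal role of inflammation score.
Inflammation score is downstream of the drug. One should not condition on a consequence of treatment, so the overall rates are the right comparison.
Pooled: Drug H 33.6% vs Drug Q 28.3%; Drug Q is lower overall.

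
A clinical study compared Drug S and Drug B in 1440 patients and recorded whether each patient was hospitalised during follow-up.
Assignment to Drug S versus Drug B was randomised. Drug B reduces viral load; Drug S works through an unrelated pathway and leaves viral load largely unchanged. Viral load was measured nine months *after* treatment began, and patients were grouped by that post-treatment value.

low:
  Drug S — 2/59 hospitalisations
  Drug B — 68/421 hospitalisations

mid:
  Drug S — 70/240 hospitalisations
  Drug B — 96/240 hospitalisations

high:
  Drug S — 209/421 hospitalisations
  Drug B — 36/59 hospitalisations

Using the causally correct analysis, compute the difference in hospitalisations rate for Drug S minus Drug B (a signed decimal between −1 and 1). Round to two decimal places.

+0.11

Within every viral load level Drug S has the lower rate, yet pooled Drug B does — Simpson's reversal.
Viral load here is a post-treatment variable shaped by the drug; conditioning on it would introduce bias rather than remove it. The overall comparison is the causal one.
The causal difference is the pooled difference: 0.390 − 0.278 = +0.113.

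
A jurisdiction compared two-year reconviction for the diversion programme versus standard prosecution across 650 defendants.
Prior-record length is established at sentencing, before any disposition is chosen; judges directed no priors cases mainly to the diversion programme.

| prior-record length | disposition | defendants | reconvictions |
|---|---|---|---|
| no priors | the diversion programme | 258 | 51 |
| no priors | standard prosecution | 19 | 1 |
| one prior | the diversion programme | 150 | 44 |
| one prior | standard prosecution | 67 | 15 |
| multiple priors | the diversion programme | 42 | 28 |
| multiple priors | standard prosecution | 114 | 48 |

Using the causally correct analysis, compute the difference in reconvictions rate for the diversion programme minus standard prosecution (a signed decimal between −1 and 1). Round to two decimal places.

+0.14

Since prior-record length is a pre-existing factor (not a product of the disposition) and it affects the outcome on its own, it is a confounder. The stratified rates, not the pooled rate, identify the causal effect.
Adjusting over the population distribution of prior-record length: 0.426·(0.198−0.053) + 0.334·(0.293−0.224) + 0.240·(0.667−0.421) = +0.144.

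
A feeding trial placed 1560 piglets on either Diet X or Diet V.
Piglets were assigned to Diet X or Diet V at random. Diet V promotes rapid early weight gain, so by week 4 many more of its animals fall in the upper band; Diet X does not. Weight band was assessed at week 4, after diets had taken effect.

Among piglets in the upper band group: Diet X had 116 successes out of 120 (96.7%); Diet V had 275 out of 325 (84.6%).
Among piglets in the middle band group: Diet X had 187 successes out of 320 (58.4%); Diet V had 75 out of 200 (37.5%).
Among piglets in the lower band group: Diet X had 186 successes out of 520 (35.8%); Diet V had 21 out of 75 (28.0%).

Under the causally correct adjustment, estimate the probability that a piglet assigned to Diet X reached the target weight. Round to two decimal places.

Within every week-4 weight band level Diet X has the higher rate, yet pooled Diet V does — Simpson's reversal.
Week-4 weight band here is a post-treatment variable shaped by the diet; conditioning on it would introduce bias rather than remove it. The overall comparison is the causal one.
So P(outcome | do(Diet X)) is just the pooled rate for Diet X: 489/960 = 0.509.

0.51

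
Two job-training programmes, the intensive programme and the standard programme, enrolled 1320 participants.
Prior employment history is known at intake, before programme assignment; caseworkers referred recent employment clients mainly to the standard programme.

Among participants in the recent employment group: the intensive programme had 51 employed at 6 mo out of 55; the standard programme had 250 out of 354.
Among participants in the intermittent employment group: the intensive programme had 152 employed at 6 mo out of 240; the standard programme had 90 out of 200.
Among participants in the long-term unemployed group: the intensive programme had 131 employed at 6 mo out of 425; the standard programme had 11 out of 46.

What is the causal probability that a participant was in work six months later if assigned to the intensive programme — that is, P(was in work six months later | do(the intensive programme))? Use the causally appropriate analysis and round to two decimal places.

Prior employment history satisfies the back-door criterion: it is not a descendant of the programme, and it blocks the spurious path from programme to outcome. Adjusting for it (i.e., using the within-prior employment history rates) gives the causal effect.
Standardising the intensive programme to the population prior employment history mix: 0.310·51/55 + 0.333·152/240 + 0.357·131/425 = 0.608.

0.61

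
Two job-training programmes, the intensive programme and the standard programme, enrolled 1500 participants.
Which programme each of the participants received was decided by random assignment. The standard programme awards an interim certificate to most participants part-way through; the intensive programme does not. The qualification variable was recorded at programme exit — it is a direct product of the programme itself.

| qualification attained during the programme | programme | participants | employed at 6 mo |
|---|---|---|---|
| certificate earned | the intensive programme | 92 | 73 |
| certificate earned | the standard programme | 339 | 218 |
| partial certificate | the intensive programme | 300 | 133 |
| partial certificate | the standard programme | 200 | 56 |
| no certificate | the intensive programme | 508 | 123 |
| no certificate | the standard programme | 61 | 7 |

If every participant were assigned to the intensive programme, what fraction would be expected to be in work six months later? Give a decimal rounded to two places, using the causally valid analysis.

0.37

The distribution of qualification attained during the programme is itself part of what the programme does — it is an intermediate outcome. Holding it fixed would remove that part of the effect; the total effect is the pooled difference.
So P(outcome | do(the intensive programme)) is just the pooled rate for the intensive programme: 329/900 = 0.366.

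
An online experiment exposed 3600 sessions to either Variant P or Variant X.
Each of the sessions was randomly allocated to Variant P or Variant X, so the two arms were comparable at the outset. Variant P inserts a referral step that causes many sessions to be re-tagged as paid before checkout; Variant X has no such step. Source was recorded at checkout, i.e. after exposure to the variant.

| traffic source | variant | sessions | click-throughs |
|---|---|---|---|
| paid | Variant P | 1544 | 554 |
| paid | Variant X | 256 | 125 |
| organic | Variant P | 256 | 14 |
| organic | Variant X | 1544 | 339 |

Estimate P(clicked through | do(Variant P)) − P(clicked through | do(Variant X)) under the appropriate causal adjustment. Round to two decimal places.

+0.06

Variant X is higher inside every traffic source stratum but Variant P is higher in aggregate. Whether to stratify depends on how traffic source relates to the variant.
Traffic source is downstream of the variant. One should not condition on a consequence of treatment, so the overall rates are the right comparison.
The causal difference is the pooled difference: 0.316 − 0.258 = +0.058.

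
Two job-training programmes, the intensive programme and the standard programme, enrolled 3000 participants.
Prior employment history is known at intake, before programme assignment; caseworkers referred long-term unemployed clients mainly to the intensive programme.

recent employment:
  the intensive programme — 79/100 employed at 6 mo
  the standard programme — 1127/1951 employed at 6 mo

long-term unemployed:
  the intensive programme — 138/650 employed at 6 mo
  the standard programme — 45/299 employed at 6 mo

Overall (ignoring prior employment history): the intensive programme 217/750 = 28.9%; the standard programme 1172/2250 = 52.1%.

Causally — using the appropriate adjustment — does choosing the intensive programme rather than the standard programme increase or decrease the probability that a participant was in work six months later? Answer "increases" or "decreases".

increases

Prior employment history is set before the programme has any effect — it is not caused by the programme — and it independently drives the outcome. That makes it a confounder, so the causal comparison is within prior employment history levels.
Within each level — recent employment: 79.0% vs 57.8%; long-term unemployed: 21.2% vs 15.1% — the intensive programme is higher every time.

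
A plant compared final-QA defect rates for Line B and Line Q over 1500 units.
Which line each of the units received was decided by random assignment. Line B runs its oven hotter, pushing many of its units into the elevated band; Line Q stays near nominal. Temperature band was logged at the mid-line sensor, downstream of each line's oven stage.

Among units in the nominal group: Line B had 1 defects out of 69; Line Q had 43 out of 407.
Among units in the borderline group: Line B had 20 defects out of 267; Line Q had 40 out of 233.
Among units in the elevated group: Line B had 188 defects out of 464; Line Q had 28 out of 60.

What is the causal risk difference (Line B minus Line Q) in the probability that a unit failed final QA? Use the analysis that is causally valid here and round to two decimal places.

Within every in-process temperature band level Line B has the lower rate, yet pooled Line Q does — Simpson's reversal.
In-process temperature band lies on the pathway line → in-process temperature band → outcome, so adjusting for it blocks the indirect effect. For the total causal effect of line, use the unadjusted pooled rates.
The causal difference is the pooled difference: 0.261 − 0.159 = +0.103.

+0.10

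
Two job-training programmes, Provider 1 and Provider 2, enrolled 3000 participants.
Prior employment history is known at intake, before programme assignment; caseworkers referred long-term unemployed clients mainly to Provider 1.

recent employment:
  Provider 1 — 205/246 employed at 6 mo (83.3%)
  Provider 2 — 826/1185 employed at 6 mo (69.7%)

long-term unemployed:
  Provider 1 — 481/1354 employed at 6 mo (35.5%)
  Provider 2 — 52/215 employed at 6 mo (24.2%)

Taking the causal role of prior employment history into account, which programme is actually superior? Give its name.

The stratified and pooled comparisons disagree (Provider 1 wins within each prior employment history; Provider 2 wins overall), so the answer turns on the causal role of prior employment history.
Prior employment history differs across programmes for reasons unrelated to any effect of the programme itself, and it separately predicts the outcome — a classic confounder. We must compare within prior employment history levels.
Within each level — recent employment: 83.3% vs 69.7%; long-term unemployed: 35.5% vs 24.2% — Provider 1 is higher every time.

Provider 1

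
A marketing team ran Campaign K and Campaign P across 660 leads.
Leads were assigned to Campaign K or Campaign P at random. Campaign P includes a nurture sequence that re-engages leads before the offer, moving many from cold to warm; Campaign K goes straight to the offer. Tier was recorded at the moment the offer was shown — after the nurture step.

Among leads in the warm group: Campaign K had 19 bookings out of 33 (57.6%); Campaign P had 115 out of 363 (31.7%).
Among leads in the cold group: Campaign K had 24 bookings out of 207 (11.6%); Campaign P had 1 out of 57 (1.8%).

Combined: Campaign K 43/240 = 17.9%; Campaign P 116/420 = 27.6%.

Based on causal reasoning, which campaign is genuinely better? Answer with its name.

Engagement tier lies on the pathway campaign → engagement tier → outcome, so adjusting for it blocks the indirect effect. For the total causal effect of campaign, use the unadjusted pooled rates.
Pooled: Campaign K 17.9% vs Campaign P 27.6%; Campaign P is higher overall.

Campaign P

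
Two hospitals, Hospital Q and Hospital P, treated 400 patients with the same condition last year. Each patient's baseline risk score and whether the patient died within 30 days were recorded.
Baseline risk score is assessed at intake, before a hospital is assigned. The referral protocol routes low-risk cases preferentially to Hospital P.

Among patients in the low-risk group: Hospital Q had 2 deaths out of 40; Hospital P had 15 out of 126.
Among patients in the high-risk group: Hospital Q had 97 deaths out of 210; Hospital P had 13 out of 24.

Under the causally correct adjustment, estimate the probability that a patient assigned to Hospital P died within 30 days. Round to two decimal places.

0.37

Within every baseline risk score level Hospital Q has the lower rate, yet pooled Hospital P does — Simpson's reversal.
The imbalance in baseline risk score arose from how patients were allocated, not from anything the hospital did; and baseline risk score independently affects the outcome. The pooled gap is confounded — condition on baseline risk score.
Standardising Hospital P to the population baseline risk score mix: 0.415·15/126 + 0.585·13/24 = 0.366.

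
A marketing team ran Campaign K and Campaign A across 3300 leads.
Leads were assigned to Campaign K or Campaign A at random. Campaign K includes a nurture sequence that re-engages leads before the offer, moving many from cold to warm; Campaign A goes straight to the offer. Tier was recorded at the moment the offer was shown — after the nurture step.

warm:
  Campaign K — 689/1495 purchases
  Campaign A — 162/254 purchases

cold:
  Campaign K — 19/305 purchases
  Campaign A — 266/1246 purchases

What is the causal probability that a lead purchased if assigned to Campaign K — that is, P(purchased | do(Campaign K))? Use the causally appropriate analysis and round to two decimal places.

Campaign A is higher inside every engagement tier stratum but Campaign K is higher in aggregate. Whether to stratify depends on how engagement tier relates to the campaign.
The distribution of engagement tier is itself part of what the campaign does — it is an intermediate outcome. Holding it fixed would remove that part of the effect; the total effect is the pooled difference.
So P(outcome | do(Campaign K)) is just the pooled rate for Campaign K: 708/1800 = 0.393.

0.39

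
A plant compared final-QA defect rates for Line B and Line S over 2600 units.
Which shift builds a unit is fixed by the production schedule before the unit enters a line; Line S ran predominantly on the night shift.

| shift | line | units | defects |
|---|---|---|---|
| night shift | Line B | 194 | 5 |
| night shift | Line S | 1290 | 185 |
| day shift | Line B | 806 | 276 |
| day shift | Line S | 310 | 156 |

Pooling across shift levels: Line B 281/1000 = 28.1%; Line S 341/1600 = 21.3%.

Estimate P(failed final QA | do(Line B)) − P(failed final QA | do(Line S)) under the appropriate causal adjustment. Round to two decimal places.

-0.14

Shift differs across lines for reasons unrelated to any effect of the line itself, and it separately predicts the outcome — a classic confounder. We must compare within shift levels.
Adjusting over the population distribution of shift: 0.571·(0.026−0.143) + 0.429·(0.342−0.503) = -0.136.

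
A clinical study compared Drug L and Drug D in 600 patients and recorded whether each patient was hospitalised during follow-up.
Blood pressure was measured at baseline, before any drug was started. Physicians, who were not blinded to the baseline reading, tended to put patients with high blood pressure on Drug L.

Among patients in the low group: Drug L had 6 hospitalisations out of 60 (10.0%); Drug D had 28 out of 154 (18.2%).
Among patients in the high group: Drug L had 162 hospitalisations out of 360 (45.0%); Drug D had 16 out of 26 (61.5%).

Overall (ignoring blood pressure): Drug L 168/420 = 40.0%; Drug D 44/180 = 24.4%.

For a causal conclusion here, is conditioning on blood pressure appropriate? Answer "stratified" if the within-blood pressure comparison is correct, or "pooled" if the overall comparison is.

Here blood pressure is a common cause — it drives both which drug a case falls under and the outcome. The crude comparison mixes populations; the stratum-specific rates are the causally relevant ones.
Within each level — low: 10.0% vs 18.2%; high: 45.0% vs 61.5% — Drug L is lower every time.

stratified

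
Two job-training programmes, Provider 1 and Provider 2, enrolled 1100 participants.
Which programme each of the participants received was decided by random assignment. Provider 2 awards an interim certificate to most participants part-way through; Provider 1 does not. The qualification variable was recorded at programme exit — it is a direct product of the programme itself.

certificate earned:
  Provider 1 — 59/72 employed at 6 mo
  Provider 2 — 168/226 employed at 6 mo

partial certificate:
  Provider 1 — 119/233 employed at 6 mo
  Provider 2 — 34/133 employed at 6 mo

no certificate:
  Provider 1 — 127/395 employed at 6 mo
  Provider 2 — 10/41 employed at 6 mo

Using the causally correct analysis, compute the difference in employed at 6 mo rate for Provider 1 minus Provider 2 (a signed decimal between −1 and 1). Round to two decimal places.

The qualification attained during the programme-specific comparison favours Provider 1 throughout, but the pooled figures favour Provider 2. The question is whether to condition on qualification attained during the programme.
Qualification attained during the programme is recorded after the programme and is itself shifted by it — it sits on the causal path from programme to outcome. Conditioning on a mediator would strip out part of the effect we want; the pooled comparison gives the total causal effect.
The causal difference is the pooled difference: 0.436 − 0.530 = -0.094.

-0.09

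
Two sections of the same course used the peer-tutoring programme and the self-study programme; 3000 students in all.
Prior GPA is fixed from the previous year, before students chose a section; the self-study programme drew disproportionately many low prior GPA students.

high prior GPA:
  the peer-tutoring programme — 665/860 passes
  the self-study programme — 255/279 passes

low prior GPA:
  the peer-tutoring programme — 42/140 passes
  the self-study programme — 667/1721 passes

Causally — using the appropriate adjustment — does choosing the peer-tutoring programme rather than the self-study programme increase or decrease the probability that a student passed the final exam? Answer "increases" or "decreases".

Nothing the teaching method does changes prior GPA band; the imbalance is an allocation artefact. With prior GPA band also predicting the outcome, the pooled figure is confounded, and the within-stratum comparison is the causal one.
Within each level — high prior GPA: 77.3% vs 91.4%; low prior GPA: 30.0% vs 38.8% — the self-study programme is higher every time.

decreases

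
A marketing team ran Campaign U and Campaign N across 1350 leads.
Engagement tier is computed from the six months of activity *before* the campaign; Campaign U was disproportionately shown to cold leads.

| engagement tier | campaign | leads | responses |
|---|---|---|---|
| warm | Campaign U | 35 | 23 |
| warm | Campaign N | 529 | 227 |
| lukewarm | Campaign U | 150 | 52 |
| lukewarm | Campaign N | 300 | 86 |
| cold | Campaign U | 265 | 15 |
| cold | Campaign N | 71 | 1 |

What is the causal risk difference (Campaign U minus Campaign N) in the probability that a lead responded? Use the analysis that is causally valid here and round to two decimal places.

Engagement tier is set before the campaign has any effect — it is not caused by the campaign — and it independently drives the outcome. That makes it a confounder, so the causal comparison is within engagement tier levels.
Adjusting over the population distribution of engagement tier: 0.418·(0.657−0.429) + 0.333·(0.347−0.287) + 0.249·(0.057−0.014) = +0.126.

+0.13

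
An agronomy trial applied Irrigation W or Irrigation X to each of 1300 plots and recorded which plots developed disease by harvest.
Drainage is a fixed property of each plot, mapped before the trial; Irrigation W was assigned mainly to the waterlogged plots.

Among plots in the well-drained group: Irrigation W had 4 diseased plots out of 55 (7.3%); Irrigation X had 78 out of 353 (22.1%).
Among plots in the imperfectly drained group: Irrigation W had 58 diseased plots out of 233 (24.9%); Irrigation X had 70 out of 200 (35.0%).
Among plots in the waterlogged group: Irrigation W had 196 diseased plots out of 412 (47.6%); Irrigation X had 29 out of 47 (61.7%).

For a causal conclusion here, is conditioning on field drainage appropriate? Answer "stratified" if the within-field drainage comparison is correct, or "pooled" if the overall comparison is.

stratified

Here field drainage is a common cause — it drives both which irrigation a case falls under and the outcome. The crude comparison mixes populations; the stratum-specific rates are the causally relevant ones.
Within each level — well-drained: 7.3% vs 22.1%; imperfectly drained: 24.9% vs 35.0%; waterlogged: 47.6% vs 61.7% — Irrigation W is lower every time.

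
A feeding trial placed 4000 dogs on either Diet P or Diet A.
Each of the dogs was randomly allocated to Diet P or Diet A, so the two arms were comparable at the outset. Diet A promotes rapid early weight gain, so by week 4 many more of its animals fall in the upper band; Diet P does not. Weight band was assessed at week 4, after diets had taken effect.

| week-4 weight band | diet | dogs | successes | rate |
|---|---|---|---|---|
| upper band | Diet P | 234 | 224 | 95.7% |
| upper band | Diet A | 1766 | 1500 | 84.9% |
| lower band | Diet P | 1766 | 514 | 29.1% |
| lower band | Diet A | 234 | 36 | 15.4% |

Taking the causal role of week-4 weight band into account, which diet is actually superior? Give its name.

Diet A

The stratified and pooled comparisons disagree (Diet P wins within each week-4 weight band; Diet A wins overall), so the answer turns on the causal role of week-4 weight band.
Because the diet influences week-4 weight band, week-4 weight band is a post-treatment mediator, not a confounder. Stratifying on it would bias the estimate; the causal effect is the crude pooled difference.
Pooled: Diet P 36.9% vs Diet A 76.8%; Diet A is higher overall.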